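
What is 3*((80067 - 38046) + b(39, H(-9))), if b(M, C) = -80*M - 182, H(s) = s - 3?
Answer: 116157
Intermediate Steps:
H(s) = -3 + s
b(M, C) = -182 - 80*M
3*((80067 - 38046) + b(39, H(-9))) = 3*((80067 - 38046) + (-182 - 80*39)) = 3*(42021 + (-182 - 3120)) = 3*(42021 - 3302) = 3*38719 = 116157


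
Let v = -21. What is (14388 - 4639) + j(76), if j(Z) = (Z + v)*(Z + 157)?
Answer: 22564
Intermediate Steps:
j(Z) = (-21 + Z)*(157 + Z) (j(Z) = (Z - 21)*(Z + 157) = (-21 + Z)*(157 + Z))
(14388 - 4639) + j(76) = (14388 - 4639) + (-3297 + 76² + 136*76) = 9749 + (-3297 + 5776 + 10336) = 9749 + 12815 = 22564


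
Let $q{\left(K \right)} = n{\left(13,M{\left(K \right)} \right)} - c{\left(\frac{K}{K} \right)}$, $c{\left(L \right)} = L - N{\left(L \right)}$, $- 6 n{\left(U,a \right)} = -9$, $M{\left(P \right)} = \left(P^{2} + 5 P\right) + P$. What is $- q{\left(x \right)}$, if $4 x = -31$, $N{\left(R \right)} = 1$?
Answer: $- \frac{3}{2} \approx -1.5$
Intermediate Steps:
$M{\left(P \right)} = P^{2} + 6 P$
$n{\left(U,a \right)} = \frac{3}{2}$ ($n{\left(U,a \right)} = \left(- \frac{1}{6}\right) \left(-9\right) = \frac{3}{2}$)
$x = - \frac{31}{4}$ ($x = \frac{1}{4} \left(-31\right) = - \frac{31}{4} \approx -7.75$)
$c{\left(L \right)} = -1 + L$ ($c{\left(L \right)} = L - 1 = -1 + L$)
$q{\left(K \right)} = \frac{3}{2}$ ($q{\left(K \right)} = \frac{3}{2} - \left(-1 + \frac{K}{K}\right) = \frac{3}{2} - \left(-1 + 1\right) = \frac{3}{2} - 0 = \frac{3}{2} + 0 = \frac{3}{2}$)
$- q{\left(x \right)} = \left(-1\right) \frac{3}{2} = - \frac{3}{2}$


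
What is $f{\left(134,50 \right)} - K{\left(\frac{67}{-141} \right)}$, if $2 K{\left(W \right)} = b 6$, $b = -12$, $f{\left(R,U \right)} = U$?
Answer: $86$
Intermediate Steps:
$K{\left(W \right)} = -36$ ($K{\left(W \right)} = \frac{\left(-12\right) 6}{2} = \frac{1}{2} \left(-72\right) = -36$)
$f{\left(134,50 \right)} - K{\left(\frac{67}{-141} \right)} = 50 - -36 = 50 + 36 = 86$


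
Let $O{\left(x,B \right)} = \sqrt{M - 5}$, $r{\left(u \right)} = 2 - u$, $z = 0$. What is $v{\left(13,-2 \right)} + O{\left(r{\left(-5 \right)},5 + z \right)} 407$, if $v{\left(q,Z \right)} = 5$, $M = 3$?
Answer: $5 + 407 i \sqrt{2} \approx 5.0 + 575.58 i$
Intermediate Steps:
$O{\left(x,B \right)} = i \sqrt{2}$ ($O{\left(x,B \right)} = \sqrt{3 - 5} = \sqrt{-2} = i \sqrt{2}$)
$v{\left(13,-2 \right)} + O{\left(r{\left(-5 \right)},5 + z \right)} 407 = 5 + i \sqrt{2} \cdot 407 = 5 + 407 i \sqrt{2}$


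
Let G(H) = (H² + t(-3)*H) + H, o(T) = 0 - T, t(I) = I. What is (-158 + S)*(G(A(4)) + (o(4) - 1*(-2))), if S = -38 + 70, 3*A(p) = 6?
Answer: 252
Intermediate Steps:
A(p) = 2 (A(p) = (⅓)*6 = 2)
o(T) = -T
S = 32
G(H) = H² - 2*H (G(H) = (H² - 3*H) + H = H² - 2*H)
(-158 + S)*(G(A(4)) + (o(4) - 1*(-2))) = (-158 + 32)*(2*(-2 + 2) + (-1*4 - 1*(-2))) = -126*(2*0 + (-4 + 2)) = -126*(0 - 2) = -126*(-2) = 252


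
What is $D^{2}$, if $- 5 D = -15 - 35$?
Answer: $100$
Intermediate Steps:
$D = 10$ ($D = - \frac{-15 - 35}{5} = \left(- \frac{1}{5}\right) \left(-50\right) = 10$)
$D^{2} = 10^{2} = 100$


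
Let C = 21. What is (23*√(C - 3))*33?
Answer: 2277*√2 ≈ 3220.2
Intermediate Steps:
(23*√(C - 3))*33 = (23*√(21 - 3))*33 = (23*√18)*33 = (23*(3*√2))*33 = (69*√2)*33 = 2277*√2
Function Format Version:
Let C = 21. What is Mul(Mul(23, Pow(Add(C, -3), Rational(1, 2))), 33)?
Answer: Mul(2277, Pow(2, Rational(1, 2))) ≈ 3220.2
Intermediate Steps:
Mul(Mul(23, Pow(Add(C, -3), Rational(1, 2))), 33) = Mul(Mul(23, Pow(Add(21, -3), Rational(1, 2))), 33) = Mul(Mul(23, Pow(18, Rational(1, 2))), 33) = Mul(Mul(23, Mul(3, Pow(2, Rational(1, 2)))), 33) = Mul(Mul(69, Pow(2, Rational(1, 2))), 33) = Mul(2277, Pow(2, Rational(1, 2)))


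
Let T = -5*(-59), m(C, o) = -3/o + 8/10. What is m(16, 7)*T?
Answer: 767/7 ≈ 109.57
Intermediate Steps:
m(C, o) = ⅘ - 3/o (m(C, o) = -3/o + 8*(⅒) = -3/o + ⅘ = ⅘ - 3/o)
T = 295
m(16, 7)*T = (⅘ - 3/7)*295 = (13/35)*295 = 767/7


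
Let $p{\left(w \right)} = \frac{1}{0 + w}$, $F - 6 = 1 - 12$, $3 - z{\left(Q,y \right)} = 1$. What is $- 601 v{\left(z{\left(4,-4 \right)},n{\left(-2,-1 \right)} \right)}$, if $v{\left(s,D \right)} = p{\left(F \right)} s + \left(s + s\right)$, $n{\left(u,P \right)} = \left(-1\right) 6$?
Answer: $- \frac{10818}{5} \approx -2163.6$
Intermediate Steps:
$z{\left(Q,y \right)} = 2$ ($z{\left(Q,y \right)} = 3 - 1 = 2$)
$F = -5$ ($F = 6 + \left(1 - 12\right) = 6 - 11 = -5$)
$p{\left(w \right)} = \frac{1}{w}$
$n{\left(u,P \right)} = -6$
$v{\left(s,D \right)} = \frac{9 s}{5}$ ($v{\left(s,D \right)} = \frac{s}{-5} + \left(s + s\right) = - \frac{s}{5} + 2 s = \frac{9 s}{5}$)
$- 601 v{\left(z{\left(4,-4 \right)},n{\left(-2,-1 \right)} \right)} = - 601 \cdot \frac{9}{5} \cdot 2 = \left(-601\right) \frac{18}{5} = - \frac{10818}{5}$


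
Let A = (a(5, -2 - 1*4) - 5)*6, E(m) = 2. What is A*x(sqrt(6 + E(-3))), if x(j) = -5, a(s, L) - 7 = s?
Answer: -210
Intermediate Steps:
a(s, L) = 7 + s
A = 42 (A = ((7 + 5) - 5)*6 = (12 - 5)*6 = 7*6 = 42)
A*x(sqrt(6 + E(-3))) = 42*(-5) = -210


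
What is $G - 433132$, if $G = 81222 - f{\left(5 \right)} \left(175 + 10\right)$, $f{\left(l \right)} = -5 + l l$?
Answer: $-355610$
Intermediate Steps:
$f{\left(l \right)} = -5 + l^{2}$
$G = 77522$ ($G = 81222 - \left(-5 + 5^{2}\right) \left(175 + 10\right) = 81222 - \left(-5 + 25\right) 185 = 81222 - 20 \cdot 185 = 81222 - 3700 = 77522$)
$G - 433132 = 77522 - 433132 = -355610$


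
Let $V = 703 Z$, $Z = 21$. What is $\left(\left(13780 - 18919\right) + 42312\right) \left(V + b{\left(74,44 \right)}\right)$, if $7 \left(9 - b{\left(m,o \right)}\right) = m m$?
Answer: $\frac{3640277544}{7} \approx 5.2004 \cdot 10^{8}$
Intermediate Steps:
$b{\left(m,o \right)} = 9 - \frac{m^{2}}{7}$ ($b{\left(m,o \right)} = 9 - \frac{m m}{7} = 9 - \frac{m^{2}}{7}$)
$V = 14763$ ($V = 703 \cdot 21 = 14763$)
$\left(\left(13780 - 18919\right) + 42312\right) \left(V + b{\left(74,44 \right)}\right) = \left(\left(13780 - 18919\right) + 42312\right) \left(14763 + \left(9 - \frac{74^{2}}{7}\right)\right) = \left(\left(13780 - 18919\right) + 42312\right) \left(14763 + \left(9 - \frac{5476}{7}\right)\right) = \left(-5139 + 42312\right) \left(14763 + \left(9 - \frac{5476}{7}\right)\right) = 37173 \left(14763 - \frac{5413}{7}\right) = 37173 \cdot \frac{97928}{7} = \frac{3640277544}{7}$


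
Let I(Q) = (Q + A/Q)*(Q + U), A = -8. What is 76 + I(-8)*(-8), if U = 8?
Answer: 76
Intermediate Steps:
I(Q) = (8 + Q)*(Q - 8/Q) (I(Q) = (Q - 8/Q)*(Q + 8) = (Q - 8/Q)*(8 + Q) = (8 + Q)*(Q - 8/Q))
76 + I(-8)*(-8) = 76 + (-8 + (-8)² - 64/(-8) + 8*(-8))*(-8) = 76 + (-8 + 64 - 64*(-⅛) - 64)*(-8) = 76 + (-8 + 64 + 8 - 64)*(-8) = 76 + 0*(-8) = 76 + 0 = 76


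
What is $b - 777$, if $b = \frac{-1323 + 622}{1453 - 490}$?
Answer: $- \frac{748952}{963} \approx -777.73$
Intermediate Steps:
$b = - \frac{701}{963} \approx -0.72793$
$b - 777 = - \frac{701}{963} - 777 = - \frac{748952}{963}$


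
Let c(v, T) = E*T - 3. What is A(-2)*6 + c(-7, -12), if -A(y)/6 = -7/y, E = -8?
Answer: -33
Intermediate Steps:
c(v, T) = -3 - 8*T (c(v, T) = -8*T - 3 = -3 - 8*T)
A(y) = 42/y (A(y) = -(-42)/y = 42/y)
A(-2)*6 + c(-7, -12) = (42/(-2))*6 + (-3 - 8*(-12)) = (42*(-1/2))*6 + (-3 + 96) = -21*6 + 93 = -126 + 93 = -33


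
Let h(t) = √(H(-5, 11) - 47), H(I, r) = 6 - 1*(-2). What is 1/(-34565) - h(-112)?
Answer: -1/34565 - I*√39 ≈ -2.8931e-5 - 6.245*I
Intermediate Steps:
H(I, r) = 8 (H(I, r) = 6 + 2 = 8)
h(t) = I*√39 (h(t) = √(8 - 47) = √(-39) = I*√39)
1/(-34565) - h(-112) = 1/(-34565) - I*√39 = -1/34565 - I*√39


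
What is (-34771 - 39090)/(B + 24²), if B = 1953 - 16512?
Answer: 73861/13983 ≈ 5.2822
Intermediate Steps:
B = -14559
(-34771 - 39090)/(B + 24²) = (-34771 - 39090)/(-14559 + 24²) = -73861/(-14559 + 576) = -73861/(-13983) = -73861*(-1/13983) = 73861/13983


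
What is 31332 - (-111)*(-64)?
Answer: 24228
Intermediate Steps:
31332 - (-111)*(-64) = 31332 - 1*7104 = 31332 - 7104 = 24228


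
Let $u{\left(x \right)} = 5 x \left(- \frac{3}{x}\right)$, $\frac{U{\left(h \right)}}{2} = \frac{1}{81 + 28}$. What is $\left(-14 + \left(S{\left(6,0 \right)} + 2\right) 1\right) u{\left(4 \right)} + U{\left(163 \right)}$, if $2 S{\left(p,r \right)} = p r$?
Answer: $\frac{19622}{109} \approx 180.02$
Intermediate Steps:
$S{\left(p,r \right)} = \frac{p r}{2}$
$U{\left(h \right)} = \frac{2}{109}$ ($U{\left(h \right)} = \frac{2}{81 + 28} = \frac{2}{109}$)
$u{\left(x \right)} = -15$
$\left(-14 + \left(S{\left(6,0 \right)} + 2\right) 1\right) u{\left(4 \right)} + U{\left(163 \right)} = \left(-14 + \left(\frac{1}{2} \cdot 6 \cdot 0 + 2\right) 1\right) \left(-15\right) + \frac{2}{109} = \left(-14 + \left(0 + 2\right) 1\right) \left(-15\right) + \frac{2}{109} = \left(-14 + 2 \cdot 1\right) \left(-15\right) + \frac{2}{109} = \left(-14 + 2\right) \left(-15\right) + \frac{2}{109} = \left(-12\right) \left(-15\right) + \frac{2}{109} = 180 + \frac{2}{109} = \frac{19622}{109}$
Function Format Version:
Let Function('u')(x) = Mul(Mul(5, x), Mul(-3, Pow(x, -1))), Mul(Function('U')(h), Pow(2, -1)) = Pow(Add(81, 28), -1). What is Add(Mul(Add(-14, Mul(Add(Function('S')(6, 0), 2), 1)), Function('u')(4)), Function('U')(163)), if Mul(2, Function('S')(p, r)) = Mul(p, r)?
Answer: Rational(19622, 109) ≈ 180.02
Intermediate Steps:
Function('S')(p, r) = Mul(Rational(1, 2), p, r) (Function('S')(p, r) = Mul(Rational(1, 2), Mul(p, r)) = Mul(Rational(1, 2), p, r))
Function('U')(h) = Rational(2, 109) (Function('U')(h) = Mul(2, Pow(Add(81, 28), -1)) = Mul(2, Pow(109, -1)) = Mul(2, Rational(1, 109)) = Rational(2, 109))
Function('u')(x) = -15
Add(Mul(Add(-14, Mul(Add(Function('S')(6, 0), 2), 1)), Function('u')(4)), Function('U')(163)) = Add(Mul(Add(-14, Mul(Add(Mul(Rational(1, 2), 6, 0), 2), 1)), -15), Rational(2, 109)) = Add(Mul(Add(-14, Mul(Add(0, 2), 1)), -15), Rational(2, 109)) = Add(Mul(Add(-14, Mul(2, 1)), -15), Rational(2, 109)) = Add(Mul(Add(-14, 2), -15), Rational(2, 109)) = Add(Mul(-12, -15), Rational(2, 109)) = Add(180, Rational(2, 109)) = Rational(19622, 109)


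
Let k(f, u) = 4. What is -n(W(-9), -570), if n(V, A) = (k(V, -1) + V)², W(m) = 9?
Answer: -169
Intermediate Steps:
n(V, A) = (4 + V)²
-n(W(-9), -570) = -(4 + 9)² = -1*13² = -1*169 = -169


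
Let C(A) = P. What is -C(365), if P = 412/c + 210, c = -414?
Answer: -43264/207 ≈ -209.00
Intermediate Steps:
P = 43264/207 (P = 412/(-414) + 210 = 412*(-1/414) + 210 = -206/207 + 210 = 43264/207 ≈ 209.00)
C(A) = 43264/207
-C(365) = -1*43264/207 = -43264/207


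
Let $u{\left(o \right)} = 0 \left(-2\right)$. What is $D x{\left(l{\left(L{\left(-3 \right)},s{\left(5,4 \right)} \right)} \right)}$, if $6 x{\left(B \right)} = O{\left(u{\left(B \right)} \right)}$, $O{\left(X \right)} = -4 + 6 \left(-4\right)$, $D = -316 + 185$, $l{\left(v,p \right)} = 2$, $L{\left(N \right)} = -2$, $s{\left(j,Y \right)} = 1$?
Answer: $\frac{1834}{3} \approx 611.33$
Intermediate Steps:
$u{\left(o \right)} = 0$
$D = -131$
$O{\left(X \right)} = -28$ ($O{\left(X \right)} = -4 - 24 = -28$)
$x{\left(B \right)} = - \frac{14}{3}$ ($x{\left(B \right)} = \frac{1}{6} \left(-28\right) = - \frac{14}{3}$)
$D x{\left(l{\left(L{\left(-3 \right)},s{\left(5,4 \right)} \right)} \right)} = \left(-131\right) \left(- \frac{14}{3}\right) = \frac{1834}{3}$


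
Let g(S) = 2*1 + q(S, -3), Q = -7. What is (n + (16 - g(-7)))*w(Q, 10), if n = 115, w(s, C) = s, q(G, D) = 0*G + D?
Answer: -924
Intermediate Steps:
q(G, D) = D (q(G, D) = 0 + D = D)
g(S) = -1 (g(S) = 2*1 - 3 = 2 - 3 = -1)
(n + (16 - g(-7)))*w(Q, 10) = (115 + (16 - 1*(-1)))*(-7) = (115 + (16 + 1))*(-7) = (115 + 17)*(-7) = 132*(-7) = -924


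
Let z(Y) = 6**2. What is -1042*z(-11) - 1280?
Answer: -38792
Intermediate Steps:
z(Y) = 36
-1042*z(-11) - 1280 = -1042*36 - 1280 = -37512 - 1280 = -38792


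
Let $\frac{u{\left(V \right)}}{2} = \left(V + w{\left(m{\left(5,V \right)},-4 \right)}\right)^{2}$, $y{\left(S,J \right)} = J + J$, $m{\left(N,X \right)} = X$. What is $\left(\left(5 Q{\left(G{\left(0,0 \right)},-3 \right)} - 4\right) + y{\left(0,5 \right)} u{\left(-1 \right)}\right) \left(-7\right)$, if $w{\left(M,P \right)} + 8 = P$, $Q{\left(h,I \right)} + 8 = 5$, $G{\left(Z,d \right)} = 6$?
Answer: $-23527$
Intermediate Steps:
$Q{\left(h,I \right)} = -3$ ($Q{\left(h,I \right)} = -8 + 5 = -3$)
$w{\left(M,P \right)} = -8 + P$
$y{\left(S,J \right)} = 2 J$
$u{\left(V \right)} = 2 \left(-12 + V\right)^{2}$ ($u{\left(V \right)} = 2 \left(V - 12\right)^{2} = 2 \left(-12 + V\right)^{2}$)
$\left(\left(5 Q{\left(G{\left(0,0 \right)},-3 \right)} - 4\right) + y{\left(0,5 \right)} u{\left(-1 \right)}\right) \left(-7\right) = \left(\left(5 \left(-3\right) - 4\right) + 2 \cdot 5 \cdot 2 \left(-12 - 1\right)^{2}\right) \left(-7\right) = \left(\left(-15 - 4\right) + 10 \cdot 2 \left(-13\right)^{2}\right) \left(-7\right) = \left(-19 + 10 \cdot 2 \cdot 169\right) \left(-7\right) = \left(-19 + 10 \cdot 338\right) \left(-7\right) = \left(-19 + 3380\right) \left(-7\right) = 3361 \left(-7\right) = -23527$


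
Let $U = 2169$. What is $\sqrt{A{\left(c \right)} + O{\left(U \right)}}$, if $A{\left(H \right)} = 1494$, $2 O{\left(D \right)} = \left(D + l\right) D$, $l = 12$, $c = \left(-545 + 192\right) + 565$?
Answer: $\frac{3 \sqrt{1051906}}{2} \approx 1538.4$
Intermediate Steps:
$c = 212$ ($c = -353 + 565 = 212$)
$O{\left(D \right)} = \frac{D \left(12 + D\right)}{2}$ ($O{\left(D \right)} = \frac{\left(D + 12\right) D}{2} = \frac{\left(12 + D\right) D}{2} = \frac{D \left(12 + D\right)}{2}$)
$\sqrt{A{\left(c \right)} + O{\left(U \right)}} = \sqrt{1494 + \frac{1}{2} \cdot 2169 \left(12 + 2169\right)} = \sqrt{1494 + \frac{1}{2} \cdot 2169 \cdot 2181} = \sqrt{1494 + \frac{4730589}{2}} = \sqrt{\frac{4733577}{2}} = \frac{3 \sqrt{1051906}}{2}$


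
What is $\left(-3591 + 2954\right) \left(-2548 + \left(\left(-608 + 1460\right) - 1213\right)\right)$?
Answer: $1853033$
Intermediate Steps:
$\left(-3591 + 2954\right) \left(-2548 + \left(\left(-608 + 1460\right) - 1213\right)\right) = - 637 \left(-2548 + \left(852 - 1213\right)\right) = - 637 \left(-2548 - 361\right) = \left(-637\right) \left(-2909\right) = 1853033$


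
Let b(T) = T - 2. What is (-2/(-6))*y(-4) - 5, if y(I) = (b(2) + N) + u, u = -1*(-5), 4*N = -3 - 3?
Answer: -23/6 ≈ -3.8333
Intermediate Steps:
N = -3/2 (N = (-3 - 3)/4 = (¼)*(-6) = -3/2 ≈ -1.5000)
b(T) = -2 + T
u = 5
y(I) = 7/2 (y(I) = ((-2 + 2) - 3/2) + 5 = (0 - 3/2) + 5 = -3/2 + 5 = 7/2)
(-2/(-6))*y(-4) - 5 = -2/(-6)*(7/2) - 5 = -2*(-⅙)*(7/2) - 5 = (⅓)*(7/2) - 5 = 7/6 - 5 = -23/6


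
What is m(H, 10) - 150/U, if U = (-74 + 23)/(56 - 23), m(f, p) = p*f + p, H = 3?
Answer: 2330/17 ≈ 137.06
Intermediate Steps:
m(f, p) = p + f*p (m(f, p) = f*p + p = p + f*p)
U = -17/11 (U = -51/33 = -51*1/33 = -17/11 ≈ -1.5455)
m(H, 10) - 150/U = 10*(1 + 3) - 150/(-17/11) = 10*4 - 11/17*(-150) = 40 + 1650/17 = 2330/17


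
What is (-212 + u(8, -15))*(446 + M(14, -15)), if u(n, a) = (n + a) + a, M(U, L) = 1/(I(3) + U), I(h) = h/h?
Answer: -521898/5 ≈ -1.0438e+5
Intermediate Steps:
I(h) = 1
M(U, L) = 1/(1 + U)
u(n, a) = n + 2*a (u(n, a) = (a + n) + a = n + 2*a)
(-212 + u(8, -15))*(446 + M(14, -15)) = (-212 + (8 + 2*(-15)))*(446 + 1/(1 + 14)) = (-212 + (8 - 30))*(446 + 1/15) = (-212 - 22)*(446 + 1/15) = -234*6691/15 = -521898/5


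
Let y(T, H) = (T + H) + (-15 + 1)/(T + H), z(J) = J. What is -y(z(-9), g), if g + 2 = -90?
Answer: 10187/101 ≈ 100.86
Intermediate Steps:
g = -92 (g = -2 - 90 = -92)
y(T, H) = H + T - 14/(H + T) (y(T, H) = (H + T) - 14/(H + T) = H + T - 14/(H + T))
-y(z(-9), g) = -(-14 + (-92)**2 + (-9)**2 + 2*(-92)*(-9))/(-92 - 9) = -(-14 + 8464 + 81 + 1656)/(-101) = -(-1)*10187/101 = -1*(-10187/101) = 10187/101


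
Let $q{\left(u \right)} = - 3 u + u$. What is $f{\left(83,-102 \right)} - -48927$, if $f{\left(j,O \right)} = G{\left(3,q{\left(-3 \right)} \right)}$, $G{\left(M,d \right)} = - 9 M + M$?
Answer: $48903$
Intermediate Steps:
$q{\left(u \right)} = - 2 u$
$G{\left(M,d \right)} = - 8 M$
$f{\left(j,O \right)} = -24$ ($f{\left(j,O \right)} = \left(-8\right) 3 = -24$)
$f{\left(83,-102 \right)} - -48927 = -24 - -48927 = -24 + 48927 = 48903$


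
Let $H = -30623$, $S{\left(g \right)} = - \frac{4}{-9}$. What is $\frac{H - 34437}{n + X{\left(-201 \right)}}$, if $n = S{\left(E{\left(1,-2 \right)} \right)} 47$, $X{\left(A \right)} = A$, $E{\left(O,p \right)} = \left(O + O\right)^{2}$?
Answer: $\frac{585540}{1621} \approx 361.22$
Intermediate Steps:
$E{\left(O,p \right)} = 4 O^{2}$ ($E{\left(O,p \right)} = \left(2 O\right)^{2} = 4 O^{2}$)
$S{\left(g \right)} = \frac{4}{9}$ ($S{\left(g \right)} = \left(-4\right) \left(- \frac{1}{9}\right) = \frac{4}{9}$)
$n = \frac{188}{9}$ ($n = \frac{4}{9} \cdot 47 = \frac{188}{9} \approx 20.889$)
$\frac{H - 34437}{n + X{\left(-201 \right)}} = \frac{-30623 - 34437}{\frac{188}{9} - 201} = - \frac{65060}{- \frac{1621}{9}} = \left(-65060\right) \left(- \frac{9}{1621}\right) = \frac{585540}{1621}$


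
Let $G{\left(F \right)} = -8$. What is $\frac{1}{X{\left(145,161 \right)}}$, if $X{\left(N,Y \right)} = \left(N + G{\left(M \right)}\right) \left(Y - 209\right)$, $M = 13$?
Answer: $- \frac{1}{6576} \approx -0.00015207$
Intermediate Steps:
$X{\left(N,Y \right)} = \left(-209 + Y\right) \left(-8 + N\right)$ ($X{\left(N,Y \right)} = \left(N - 8\right) \left(Y - 209\right) = \left(-8 + N\right) \left(-209 + Y\right) = \left(-209 + Y\right) \left(-8 + N\right)$)
$\frac{1}{X{\left(145,161 \right)}} = \frac{1}{1672 - 30305 - 1288 + 145 \cdot 161} = \frac{1}{1672 - 30305 - 1288 + 23345} = \frac{1}{-6576} = - \frac{1}{6576}$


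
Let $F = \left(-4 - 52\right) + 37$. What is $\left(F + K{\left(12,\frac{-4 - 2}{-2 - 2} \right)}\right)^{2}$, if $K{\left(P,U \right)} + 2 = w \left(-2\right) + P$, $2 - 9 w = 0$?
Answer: $\frac{7225}{81} \approx 89.198$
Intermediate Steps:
$w = \frac{2}{9}$ ($w = \frac{2}{9} - 0 = \frac{2}{9} + 0 = \frac{2}{9} \approx 0.22222$)
$K{\left(P,U \right)} = - \frac{22}{9} + P$ ($K{\left(P,U \right)} = -2 + \left(\frac{2}{9} \left(-2\right) + P\right) = -2 + \left(- \frac{4}{9} + P\right) = - \frac{22}{9} + P$)
$F = -19$ ($F = -56 + 37 = -19$)
$\left(F + K{\left(12,\frac{-4 - 2}{-2 - 2} \right)}\right)^{2} = \left(-19 + \left(- \frac{22}{9} + 12\right)\right)^{2} = \left(-19 + \frac{86}{9}\right)^{2} = \left(- \frac{85}{9}\right)^{2} = \frac{7225}{81}$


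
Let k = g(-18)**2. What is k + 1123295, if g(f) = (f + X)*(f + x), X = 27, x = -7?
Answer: 1173920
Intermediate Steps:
g(f) = (-7 + f)*(27 + f) (g(f) = (f + 27)*(f - 7) = (27 + f)*(-7 + f) = (-7 + f)*(27 + f))
k = 50625 (k = (-189 + (-18)**2 + 20*(-18))**2 = (-189 + 324 - 360)**2 = (-225)**2 = 50625)
k + 1123295 = 50625 + 1123295 = 1173920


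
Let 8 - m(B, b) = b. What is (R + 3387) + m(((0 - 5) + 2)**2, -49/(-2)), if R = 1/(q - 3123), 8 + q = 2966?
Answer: 1112263/330 ≈ 3370.5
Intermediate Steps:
q = 2958 (q = -8 + 2966 = 2958)
m(B, b) = 8 - b
R = -1/165 (R = 1/(2958 - 3123) = 1/(-165) = -1/165 ≈ -0.0060606)
(R + 3387) + m(((0 - 5) + 2)**2, -49/(-2)) = (-1/165 + 3387) + (8 - (-49)/(-2)) = 558854/165 + (8 - (-49)*(-1)/2) = 558854/165 + (8 - 1*49/2) = 558854/165 + (8 - 49/2) = 558854/165 - 33/2 = 1112263/330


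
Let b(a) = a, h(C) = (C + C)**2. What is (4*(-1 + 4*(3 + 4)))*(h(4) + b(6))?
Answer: 7560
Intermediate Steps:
h(C) = 4*C**2 (h(C) = (2*C)**2 = 4*C**2)
(4*(-1 + 4*(3 + 4)))*(h(4) + b(6)) = (4*(-1 + 4*(3 + 4)))*(4*4**2 + 6) = (4*(-1 + 4*7))*(4*16 + 6) = (4*(-1 + 28))*(64 + 6) = (4*27)*70 = 108*70 = 7560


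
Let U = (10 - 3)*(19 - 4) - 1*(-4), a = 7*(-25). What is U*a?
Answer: -19075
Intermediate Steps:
a = -175
U = 109 (U = 7*15 + 4 = 105 + 4 = 109)
U*a = 109*(-175) = -19075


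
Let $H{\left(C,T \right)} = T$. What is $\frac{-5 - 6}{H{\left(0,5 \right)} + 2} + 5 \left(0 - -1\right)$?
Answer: $\frac{24}{7} \approx 3.4286$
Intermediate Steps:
$\frac{-5 - 6}{H{\left(0,5 \right)} + 2} + 5 \left(0 - -1\right) = \frac{-5 - 6}{5 + 2} + 5 \left(0 - -1\right) = - \frac{11}{7} + 5 \left(0 + 1\right) = \left(-11\right) \frac{1}{7} + 5 \cdot 1 = - \frac{11}{7} + 5 = \frac{24}{7}$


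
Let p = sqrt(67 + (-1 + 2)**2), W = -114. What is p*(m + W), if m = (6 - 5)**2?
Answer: -226*sqrt(17) ≈ -931.82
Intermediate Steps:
p = 2*sqrt(17) (p = sqrt(67 + 1**2) = sqrt(67 + 1) = sqrt(68) = 2*sqrt(17) ≈ 8.2462)
m = 1 (m = 1**2 = 1)
p*(m + W) = (2*sqrt(17))*(1 - 114) = (2*sqrt(17))*(-113) = -226*sqrt(17)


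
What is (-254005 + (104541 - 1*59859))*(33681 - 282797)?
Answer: 52145708468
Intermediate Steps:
(-254005 + (104541 - 1*59859))*(33681 - 282797) = (-254005 + (104541 - 59859))*(-249116) = (-254005 + 44682)*(-249116) = -209323*(-249116) = 52145708468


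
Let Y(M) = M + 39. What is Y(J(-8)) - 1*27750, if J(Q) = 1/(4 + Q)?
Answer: -110845/4 ≈ -27711.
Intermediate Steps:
Y(M) = 39 + M
Y(J(-8)) - 1*27750 = (39 + 1/(4 - 8)) - 1*27750 = (39 + 1/(-4)) - 27750 = (39 - ¼) - 27750 = 155/4 - 27750 = -110845/4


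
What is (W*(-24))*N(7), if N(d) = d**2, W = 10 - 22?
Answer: 14112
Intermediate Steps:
W = -12
(W*(-24))*N(7) = -12*(-24)*7**2 = 288*49 = 14112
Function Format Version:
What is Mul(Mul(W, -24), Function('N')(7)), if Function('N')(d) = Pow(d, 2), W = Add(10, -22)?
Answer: 14112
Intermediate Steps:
W = -12
Mul(Mul(W, -24), Function('N')(7)) = Mul(Mul(-12, -24), Pow(7, 2)) = Mul(288, 49) = 14112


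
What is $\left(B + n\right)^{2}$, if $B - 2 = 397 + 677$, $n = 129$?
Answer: $1452025$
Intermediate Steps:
$B = 1076$ ($B = 2 + \left(397 + 677\right) = 2 + 1074 = 1076$)
$\left(B + n\right)^{2} = \left(1076 + 129\right)^{2} = 1205^{2} = 1452025$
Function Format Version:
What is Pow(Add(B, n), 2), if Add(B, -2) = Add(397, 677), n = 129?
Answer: 1452025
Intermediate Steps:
B = 1076 (B = Add(2, Add(397, 677)) = Add(2, 1074) = 1076)
Pow(Add(B, n), 2) = Pow(Add(1076, 129), 2) = Pow(1205, 2) = 1452025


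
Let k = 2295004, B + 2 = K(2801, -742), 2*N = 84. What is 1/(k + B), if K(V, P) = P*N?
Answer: 1/2263838 ≈ 4.4173e-7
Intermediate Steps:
N = 42 (N = (1/2)*84 = 42)
K(V, P) = 42*P (K(V, P) = P*42 = 42*P)
B = -31166 (B = -2 + 42*(-742) = -2 - 31164 = -31166)
1/(k + B) = 1/(2295004 - 31166) = 1/2263838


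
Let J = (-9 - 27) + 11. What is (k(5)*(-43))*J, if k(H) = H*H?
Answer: 26875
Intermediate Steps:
J = -25 (J = -36 + 11 = -25)
k(H) = H**2
(k(5)*(-43))*J = (5**2*(-43))*(-25) = (25*(-43))*(-25) = -1075*(-25) = 26875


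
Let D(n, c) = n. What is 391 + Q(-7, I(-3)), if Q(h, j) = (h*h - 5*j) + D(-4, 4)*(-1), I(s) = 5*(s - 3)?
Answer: 594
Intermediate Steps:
I(s) = -15 + 5*s (I(s) = 5*(-3 + s) = -15 + 5*s)
Q(h, j) = 4 + h**2 - 5*j (Q(h, j) = (h*h - 5*j) - 4*(-1) = (h**2 - 5*j) + 4 = 4 + h**2 - 5*j)
391 + Q(-7, I(-3)) = 391 + (4 + (-7)**2 - 5*(-15 + 5*(-3))) = 391 + (4 + 49 - 5*(-15 - 15)) = 391 + (4 + 49 - 5*(-30)) = 391 + (4 + 49 + 150) = 391 + 203 = 594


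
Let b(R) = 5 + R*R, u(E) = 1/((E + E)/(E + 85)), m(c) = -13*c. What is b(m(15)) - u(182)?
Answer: 13842653/364 ≈ 38029.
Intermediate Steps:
u(E) = (85 + E)/(2*E) (u(E) = 1/((2*E)/(85 + E)) = 1/(2*E/(85 + E)) = (85 + E)/(2*E))
b(R) = 5 + R**2
b(m(15)) - u(182) = (5 + (-13*15)**2) - (85 + 182)/(2*182) = (5 + (-195)**2) - 267/(2*182) = (5 + 38025) - 1*267/364 = 38030 - 267/364 = 13842653/364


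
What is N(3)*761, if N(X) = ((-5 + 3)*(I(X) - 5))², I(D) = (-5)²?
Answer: 1217600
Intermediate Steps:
I(D) = 25
N(X) = 1600 (N(X) = ((-5 + 3)*(25 - 5))² = (-2*20)² = (-40)² = 1600)
N(3)*761 = 1600*761 = 1217600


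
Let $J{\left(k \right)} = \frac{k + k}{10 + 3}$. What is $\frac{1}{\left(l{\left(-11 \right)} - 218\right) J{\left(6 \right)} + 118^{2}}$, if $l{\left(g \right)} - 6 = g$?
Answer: $\frac{13}{178336} \approx 7.2896 \cdot 10^{-5}$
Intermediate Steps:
$J{\left(k \right)} = \frac{2 k}{13}$
$l{\left(g \right)} = 6 + g$
$\frac{1}{\left(l{\left(-11 \right)} - 218\right) J{\left(6 \right)} + 118^{2}} = \frac{1}{\left(\left(6 - 11\right) - 218\right) \frac{2}{13} \cdot 6 + 118^{2}} = \frac{1}{\left(-5 - 218\right) \frac{12}{13} + 13924} = \frac{1}{\left(-223\right) \frac{12}{13} + 13924} = \frac{1}{- \frac{2676}{13} + 13924} = \frac{1}{\frac{178336}{13}} = \frac{13}{178336}$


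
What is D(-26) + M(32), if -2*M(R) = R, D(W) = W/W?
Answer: -15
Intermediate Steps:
D(W) = 1
M(R) = -R/2
D(-26) + M(32) = 1 - 1/2*32 = 1 - 16 = -15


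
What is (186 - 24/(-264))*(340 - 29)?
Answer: 636617/11 ≈ 57874.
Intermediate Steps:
(186 - 24/(-264))*(340 - 29) = (186 - 24*(-1/264))*311 = (186 + 1/11)*311 = (2047/11)*311 = 636617/11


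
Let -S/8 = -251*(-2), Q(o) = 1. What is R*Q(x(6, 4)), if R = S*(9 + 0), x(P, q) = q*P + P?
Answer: -36144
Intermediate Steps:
x(P, q) = P + P*q (x(P, q) = P*q + P = P + P*q)
S = -4016 (S = -(-2008)*(-2) = -8*502 = -4016)
R = -36144 (R = -4016*(9 + 0) = -4016*9 = -36144)
R*Q(x(6, 4)) = -36144*1 = -36144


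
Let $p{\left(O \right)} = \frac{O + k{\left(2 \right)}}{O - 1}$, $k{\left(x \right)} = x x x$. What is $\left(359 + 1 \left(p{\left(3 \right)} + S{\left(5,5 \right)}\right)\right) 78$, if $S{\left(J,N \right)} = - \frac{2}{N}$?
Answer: $\frac{141999}{5} \approx 28400.0$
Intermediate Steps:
$k{\left(x \right)} = x^{3}$ ($k{\left(x \right)} = x^{2} x = x^{3}$)
$p{\left(O \right)} = \frac{8 + O}{-1 + O}$ ($p{\left(O \right)} = \frac{O + 2^{3}}{O - 1} = \frac{O + 8}{-1 + O} = \frac{8 + O}{-1 + O}$)
$\left(359 + 1 \left(p{\left(3 \right)} + S{\left(5,5 \right)}\right)\right) 78 = \left(359 + 1 \left(\frac{8 + 3}{-1 + 3} - \frac{2}{5}\right)\right) 78 = \left(359 + 1 \left(\frac{1}{2} \cdot 11 - \frac{2}{5}\right)\right) 78 = \left(359 + 1 \left(\frac{11}{2} - \frac{2}{5}\right)\right) 78 = \left(359 + 1 \cdot \frac{51}{10}\right) 78 = \left(359 + \frac{51}{10}\right) 78 = \frac{3641}{10} \cdot 78 = \frac{141999}{5}$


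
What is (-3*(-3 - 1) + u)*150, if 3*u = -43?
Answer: -350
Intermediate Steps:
u = -43/3 (u = (⅓)*(-43) = -43/3 ≈ -14.333)
(-3*(-3 - 1) + u)*150 = (-3*(-3 - 1) - 43/3)*150 = (-3*(-4) - 43/3)*150 = (12 - 43/3)*150 = -7/3*150 = -350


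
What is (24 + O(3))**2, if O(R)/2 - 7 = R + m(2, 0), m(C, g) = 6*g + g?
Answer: 1936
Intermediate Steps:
m(C, g) = 7*g
O(R) = 14 + 2*R (O(R) = 14 + 2*(R + 7*0) = 14 + 2*(R + 0) = 14 + 2*R)
(24 + O(3))**2 = (24 + (14 + 2*3))**2 = (24 + (14 + 6))**2 = (24 + 20)**2 = 44**2 = 1936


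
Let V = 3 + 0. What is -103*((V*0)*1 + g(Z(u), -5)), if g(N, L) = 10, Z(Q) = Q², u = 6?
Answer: -1030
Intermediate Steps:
V = 3
-103*((V*0)*1 + g(Z(u), -5)) = -103*((3*0)*1 + 10) = -103*(0*1 + 10) = -103*(0 + 10) = -103*10 = -1030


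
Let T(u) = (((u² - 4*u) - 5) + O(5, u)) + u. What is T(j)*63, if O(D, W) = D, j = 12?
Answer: 6804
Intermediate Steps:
T(u) = u² - 3*u (T(u) = (((u² - 4*u) - 5) + 5) + u = ((-5 + u² - 4*u) + 5) + u = (u² - 4*u) + u = u² - 3*u)
T(j)*63 = (12*(-3 + 12))*63 = (12*9)*63 = 108*63 = 6804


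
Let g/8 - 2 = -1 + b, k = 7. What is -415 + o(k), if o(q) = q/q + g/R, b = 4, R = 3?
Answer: -1202/3 ≈ -400.67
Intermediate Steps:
g = 40 (g = 16 + 8*(-1 + 4) = 16 + 8*3 = 16 + 24 = 40)
o(q) = 43/3 (o(q) = q/q + 40/3 = 1 + 40*(1/3) = 1 + 40/3 = 43/3)
-415 + o(k) = -415 + 43/3 = -1202/3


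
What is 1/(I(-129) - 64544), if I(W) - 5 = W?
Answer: -1/64668 ≈ -1.5464e-5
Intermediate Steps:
I(W) = 5 + W
1/(I(-129) - 64544) = 1/((5 - 129) - 64544) = 1/(-124 - 64544) = 1/(-64668) = -1/64668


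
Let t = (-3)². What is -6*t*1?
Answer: -54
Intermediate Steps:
t = 9
-6*t*1 = -6*9*1 = -54*1 = -54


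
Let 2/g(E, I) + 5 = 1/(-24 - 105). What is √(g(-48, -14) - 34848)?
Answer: I*√3635698659/323 ≈ 186.68*I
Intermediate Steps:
g(E, I) = -129/323 (g(E, I) = 2/(-5 + 1/(-24 - 105)) = 2/(-5 + 1/(-129)) = 2/(-5 - 1/129) = 2/(-646/129) = 2*(-129/646) = -129/323)
√(g(-48, -14) - 34848) = √(-129/323 - 34848) = √(-11256033/323) = I*√3635698659/323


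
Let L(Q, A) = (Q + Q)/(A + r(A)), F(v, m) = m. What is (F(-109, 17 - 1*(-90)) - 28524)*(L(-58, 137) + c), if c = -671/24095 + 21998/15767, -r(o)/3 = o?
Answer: -43417847545207/853231205 ≈ -50886.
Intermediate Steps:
r(o) = -3*o
L(Q, A) = -Q/A (L(Q, A) = (Q + Q)/(A - 3*A) = (2*Q)/((-2*A)) = (2*Q)*(-1/(2*A)) = -Q/A)
c = 8515773/6227965 (c = -671*1/24095 + 21998*(1/15767) = -11/395 + 21998/15767 = 8515773/6227965 ≈ 1.3673)
(F(-109, 17 - 1*(-90)) - 28524)*(L(-58, 137) + c) = ((17 - 1*(-90)) - 28524)*(-1*(-58)/137 + 8515773/6227965) = ((17 + 90) - 28524)*(-1*(-58)*1/137 + 8515773/6227965) = (107 - 28524)*(58/137 + 8515773/6227965) = -28417*1527882871/853231205 = -43417847545207/853231205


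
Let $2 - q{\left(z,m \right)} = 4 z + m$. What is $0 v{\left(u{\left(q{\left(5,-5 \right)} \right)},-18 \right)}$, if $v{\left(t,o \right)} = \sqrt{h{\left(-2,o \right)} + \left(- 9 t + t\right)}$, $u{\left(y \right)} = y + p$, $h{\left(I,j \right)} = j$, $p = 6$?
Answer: $0$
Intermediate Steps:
$q{\left(z,m \right)} = 2 - m - 4 z$ ($q{\left(z,m \right)} = 2 - \left(4 z + m\right) = 2 - \left(m + 4 z\right) = 2 - m - 4 z$)
$u{\left(y \right)} = 6 + y$ ($u{\left(y \right)} = y + 6 = 6 + y$)
$v{\left(t,o \right)} = \sqrt{o - 8 t}$ ($v{\left(t,o \right)} = \sqrt{o + \left(- 9 t + t\right)} = \sqrt{o - 8 t}$)
$0 v{\left(u{\left(q{\left(5,-5 \right)} \right)},-18 \right)} = 0 \sqrt{-18 - 8 \left(6 - 13\right)} = 0 \sqrt{-18 - -56} = 0 \sqrt{-18 + 56} = 0 \sqrt{38} = 0$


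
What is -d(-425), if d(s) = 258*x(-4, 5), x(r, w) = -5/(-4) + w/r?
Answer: 0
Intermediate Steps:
x(r, w) = 5/4 + w/r (x(r, w) = -5*(-¼) + w/r = 5/4 + w/r)
d(s) = 0 (d(s) = 258*(5/4 + 5/(-4)) = 258*(5/4 + 5*(-¼)) = 258*(5/4 - 5/4) = 258*0 = 0)
-d(-425) = -1*0 = 0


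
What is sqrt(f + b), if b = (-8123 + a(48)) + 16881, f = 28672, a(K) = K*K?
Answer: sqrt(39734) ≈ 199.33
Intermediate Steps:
a(K) = K**2
b = 11062 (b = (-8123 + 48**2) + 16881 = (-8123 + 2304) + 16881 = -5819 + 16881 = 11062)
sqrt(f + b) = sqrt(28672 + 11062) = sqrt(39734)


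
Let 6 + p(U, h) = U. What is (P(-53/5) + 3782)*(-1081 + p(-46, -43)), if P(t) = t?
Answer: -21364981/5 ≈ -4.2730e+6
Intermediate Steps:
p(U, h) = -6 + U
(P(-53/5) + 3782)*(-1081 + p(-46, -43)) = (-53/5 + 3782)*(-1081 + (-6 - 46)) = (-53*⅕ + 3782)*(-1081 - 52) = (-53/5 + 3782)*(-1133) = (18857/5)*(-1133) = -21364981/5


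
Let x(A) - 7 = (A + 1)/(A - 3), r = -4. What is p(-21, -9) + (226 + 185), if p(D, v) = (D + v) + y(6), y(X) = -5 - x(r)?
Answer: 2580/7 ≈ 368.57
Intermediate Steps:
x(A) = 7 + (1 + A)/(-3 + A) (x(A) = 7 + (A + 1)/(A - 3) = 7 + (1 + A)/(-3 + A))
y(X) = -87/7 (y(X) = -5 - 4*(-5 + 2*(-4))/(-3 - 4) = -5 - 4*(-5 - 8)/(-7) = -5 - 4*(-1)*(-13)/7 = -5 - 1*52/7 = -5 - 52/7 = -87/7)
p(D, v) = -87/7 + D + v (p(D, v) = (D + v) - 87/7 = -87/7 + D + v)
p(-21, -9) + (226 + 185) = (-87/7 - 21 - 9) + (226 + 185) = -297/7 + 411 = 2580/7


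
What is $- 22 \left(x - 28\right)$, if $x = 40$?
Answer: $-264$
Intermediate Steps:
$- 22 \left(x - 28\right) = - 22 \left(40 - 28\right) = \left(-22\right) 12 = -264$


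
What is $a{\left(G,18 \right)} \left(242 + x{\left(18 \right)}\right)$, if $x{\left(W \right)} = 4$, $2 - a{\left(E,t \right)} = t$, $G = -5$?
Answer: $-3936$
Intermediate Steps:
$a{\left(E,t \right)} = 2 - t$
$a{\left(G,18 \right)} \left(242 + x{\left(18 \right)}\right) = \left(2 - 18\right) \left(242 + 4\right) = \left(2 - 18\right) 246 = \left(-16\right) 246 = -3936$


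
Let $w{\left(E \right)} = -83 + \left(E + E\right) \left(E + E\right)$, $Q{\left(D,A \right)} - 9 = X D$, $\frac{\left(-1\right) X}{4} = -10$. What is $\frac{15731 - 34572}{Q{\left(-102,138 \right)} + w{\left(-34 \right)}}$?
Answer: $- \frac{18841}{470} \approx -40.087$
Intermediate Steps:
$X = 40$ ($X = \left(-4\right) \left(-10\right) = 40$)
$Q{\left(D,A \right)} = 9 + 40 D$
$w{\left(E \right)} = -83 + 4 E^{2}$ ($w{\left(E \right)} = -83 + 2 E 2 E = -83 + 4 E^{2}$)
$\frac{15731 - 34572}{Q{\left(-102,138 \right)} + w{\left(-34 \right)}} = \frac{15731 - 34572}{\left(9 + 40 \left(-102\right)\right) - \left(83 - 4 \left(-34\right)^{2}\right)} = \frac{15731 - 34572}{\left(9 - 4080\right) + \left(-83 + 4 \cdot 1156\right)} = \frac{15731 - 34572}{-4071 + \left(-83 + 4624\right)} = - \frac{18841}{-4071 + 4541} = - \frac{18841}{470}$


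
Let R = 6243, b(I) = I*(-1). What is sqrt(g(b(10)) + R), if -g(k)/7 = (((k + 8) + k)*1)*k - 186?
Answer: 3*sqrt(745) ≈ 81.884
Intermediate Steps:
b(I) = -I
g(k) = 1302 - 7*k*(8 + 2*k) (g(k) = -7*((((k + 8) + k)*1)*k - 186) = -7*((((8 + k) + k)*1)*k - 186) = -7*(((8 + 2*k)*1)*k - 186) = -7*((8 + 2*k)*k - 186) = -7*(k*(8 + 2*k) - 186) = -7*(-186 + k*(8 + 2*k)) = 1302 - 7*k*(8 + 2*k))
sqrt(g(b(10)) + R) = sqrt((1302 - (-56)*10 - 14*(-1*10)**2) + 6243) = sqrt((1302 - 56*(-10) - 14*(-10)**2) + 6243) = sqrt((1302 + 560 - 14*100) + 6243) = sqrt((1302 + 560 - 1400) + 6243) = sqrt(462 + 6243) = sqrt(6705) = 3*sqrt(745)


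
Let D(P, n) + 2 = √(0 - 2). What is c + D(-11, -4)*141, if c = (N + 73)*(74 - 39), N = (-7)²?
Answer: 3988 + 141*I*√2 ≈ 3988.0 + 199.4*I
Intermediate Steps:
N = 49
D(P, n) = -2 + I*√2 (D(P, n) = -2 + √(0 - 2) = -2 + √(-2) = -2 + I*√2)
c = 4270 (c = (49 + 73)*(74 - 39) = 122*35 = 4270)
c + D(-11, -4)*141 = 4270 + (-2 + I*√2)*141 = 4270 + (-282 + 141*I*√2) = 3988 + 141*I*√2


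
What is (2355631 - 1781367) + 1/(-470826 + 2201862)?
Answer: 994071657505/1731036 ≈ 5.7426e+5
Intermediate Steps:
(2355631 - 1781367) + 1/(-470826 + 2201862) = 574264 + 1/1731036 = 994071657505/1731036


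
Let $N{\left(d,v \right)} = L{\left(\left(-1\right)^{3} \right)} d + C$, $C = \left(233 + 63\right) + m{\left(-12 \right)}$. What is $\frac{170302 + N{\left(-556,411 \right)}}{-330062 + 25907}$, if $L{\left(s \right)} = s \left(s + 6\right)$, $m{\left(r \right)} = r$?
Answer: $- \frac{173366}{304155} \approx -0.56999$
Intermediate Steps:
$L{\left(s \right)} = s \left(6 + s\right)$
$C = 284$ ($C = \left(233 + 63\right) - 12 = 296 - 12 = 284$)
$N{\left(d,v \right)} = 284 - 5 d$ ($N{\left(d,v \right)} = \left(-1\right)^{3} \left(6 + \left(-1\right)^{3}\right) d + 284 = - (6 - 1) d + 284 = \left(-1\right) 5 d + 284 = - 5 d + 284 = 284 - 5 d$)
$\frac{170302 + N{\left(-556,411 \right)}}{-330062 + 25907} = \frac{170302 + \left(284 - -2780\right)}{-330062 + 25907} = \frac{170302 + \left(284 + 2780\right)}{-304155} = \left(170302 + 3064\right) \left(- \frac{1}{304155}\right) = 173366 \left(- \frac{1}{304155}\right) = - \frac{173366}{304155}$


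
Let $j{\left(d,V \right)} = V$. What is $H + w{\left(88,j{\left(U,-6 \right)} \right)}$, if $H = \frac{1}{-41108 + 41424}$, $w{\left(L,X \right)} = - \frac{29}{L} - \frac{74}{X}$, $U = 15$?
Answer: $\frac{250417}{20856} \approx 12.007$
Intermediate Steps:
$w{\left(L,X \right)} = - \frac{74}{X} - \frac{29}{L}$
$H = \frac{1}{316} \approx 0.0031646$
$H + w{\left(88,j{\left(U,-6 \right)} \right)} = \frac{1}{316} - \left(- \frac{37}{3} + \frac{29}{88}\right) = \frac{1}{316} - - \frac{3169}{264} = \frac{1}{316} + \left(\frac{37}{3} - \frac{29}{88}\right) = \frac{1}{316} + \frac{3169}{264} = \frac{250417}{20856}$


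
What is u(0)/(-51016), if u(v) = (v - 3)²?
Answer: -9/51016 ≈ -0.00017642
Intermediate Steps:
u(v) = (-3 + v)²
u(0)/(-51016) = (-3 + 0)²/(-51016) = (-3)²*(-1/51016) = 9*(-1/51016) = -9/51016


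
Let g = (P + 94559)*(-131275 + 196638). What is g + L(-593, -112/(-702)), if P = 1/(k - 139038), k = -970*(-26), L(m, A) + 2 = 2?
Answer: 703470350367743/113818 ≈ 6.1807e+9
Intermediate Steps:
L(m, A) = 0 (L(m, A) = -2 + 2 = 0)
k = 25220
P = -1/113818 (P = 1/(25220 - 139038) = 1/(-113818) = -1/113818 ≈ -8.7860e-6)
g = 703470350367743/113818 (g = (-1/113818 + 94559)*(-131275 + 196638) = (10762516261/113818)*65363 = 703470350367743/113818 ≈ 6.1807e+9)
g + L(-593, -112/(-702)) = 703470350367743/113818 + 0 = 703470350367743/113818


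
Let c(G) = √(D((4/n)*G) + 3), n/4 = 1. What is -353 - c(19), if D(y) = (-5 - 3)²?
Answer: -353 - √67 ≈ -361.19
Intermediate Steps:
n = 4 (n = 4*1 = 4)
D(y) = 64 (D(y) = (-8)² = 64)
c(G) = √67 (c(G) = √(64 + 3) = √67)
-353 - c(19) = -353 - √67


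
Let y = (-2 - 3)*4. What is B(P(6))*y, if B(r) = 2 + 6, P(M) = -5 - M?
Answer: -160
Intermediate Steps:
y = -20 (y = -5*4 = -20)
B(r) = 8
B(P(6))*y = 8*(-20) = -160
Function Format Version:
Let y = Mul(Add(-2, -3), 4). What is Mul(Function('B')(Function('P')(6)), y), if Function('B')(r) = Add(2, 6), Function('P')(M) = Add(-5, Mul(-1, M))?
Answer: -160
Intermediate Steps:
y = -20 (y = Mul(-5, 4) = -20)
Function('B')(r) = 8
Mul(Function('B')(Function('P')(6)), y) = Mul(8, -20) = -160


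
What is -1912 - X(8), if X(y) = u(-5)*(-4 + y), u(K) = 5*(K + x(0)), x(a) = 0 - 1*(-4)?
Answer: -1892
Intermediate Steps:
x(a) = 4 (x(a) = 0 + 4 = 4)
u(K) = 20 + 5*K (u(K) = 5*(K + 4) = 5*(4 + K) = 20 + 5*K)
X(y) = 20 - 5*y (X(y) = (20 + 5*(-5))*(-4 + y) = (20 - 25)*(-4 + y) = -5*(-4 + y) = 20 - 5*y)
-1912 - X(8) = -1912 - (20 - 5*8) = -1912 - (20 - 40) = -1912 - 1*(-20) = -1912 + 20 = -1892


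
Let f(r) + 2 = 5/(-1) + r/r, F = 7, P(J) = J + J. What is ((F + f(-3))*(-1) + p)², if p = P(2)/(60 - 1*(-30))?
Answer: 1849/2025 ≈ 0.91309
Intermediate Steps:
P(J) = 2*J
f(r) = -6 (f(r) = -2 + (5/(-1) + r/r) = -2 + (5*(-1) + 1) = -2 + (-5 + 1) = -2 - 4 = -6)
p = 2/45 (p = (2*2)/(60 - 1*(-30)) = 4/(60 + 30) = 4/90 = 4*(1/90) = 2/45 ≈ 0.044444)
((F + f(-3))*(-1) + p)² = ((7 - 6)*(-1) + 2/45)² = (1*(-1) + 2/45)² = (-1 + 2/45)² = (-43/45)² = 1849/2025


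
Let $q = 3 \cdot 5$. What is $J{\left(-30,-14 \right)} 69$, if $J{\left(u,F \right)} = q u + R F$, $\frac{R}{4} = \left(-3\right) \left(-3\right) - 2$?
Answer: $-58098$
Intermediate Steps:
$q = 15$
$R = 28$ ($R = 4 \left(\left(-3\right) \left(-3\right) - 2\right) = 4 \left(9 - 2\right) = 4 \cdot 7 = 28$)
$J{\left(u,F \right)} = 15 u + 28 F$
$J{\left(-30,-14 \right)} 69 = \left(15 \left(-30\right) + 28 \left(-14\right)\right) 69 = \left(-450 - 392\right) 69 = \left(-842\right) 69 = -58098$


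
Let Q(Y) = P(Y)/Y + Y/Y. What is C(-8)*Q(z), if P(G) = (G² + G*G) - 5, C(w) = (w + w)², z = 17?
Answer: 151040/17 ≈ 8884.7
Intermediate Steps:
C(w) = 4*w² (C(w) = (2*w)² = 4*w²)
P(G) = -5 + 2*G² (P(G) = (G² + G²) - 5 = 2*G² - 5 = -5 + 2*G²)
Q(Y) = 1 + (-5 + 2*Y²)/Y (Q(Y) = (-5 + 2*Y²)/Y + Y/Y = (-5 + 2*Y²)/Y + 1 = 1 + (-5 + 2*Y²)/Y)
C(-8)*Q(z) = (4*(-8)²)*(1 - 5/17 + 2*17) = (4*64)*(1 - 5*1/17 + 34) = 256*(1 - 5/17 + 34) = 256*(590/17) = 151040/17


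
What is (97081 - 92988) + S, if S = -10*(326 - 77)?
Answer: 1603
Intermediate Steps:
S = -2490 (S = -10*249 = -2490)
(97081 - 92988) + S = (97081 - 92988) - 2490 = 4093 - 2490 = 1603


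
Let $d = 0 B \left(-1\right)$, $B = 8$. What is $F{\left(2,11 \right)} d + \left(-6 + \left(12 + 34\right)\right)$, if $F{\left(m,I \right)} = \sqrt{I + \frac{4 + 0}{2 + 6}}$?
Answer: $40$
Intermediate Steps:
$F{\left(m,I \right)} = \sqrt{\frac{1}{2} + I}$ ($F{\left(m,I \right)} = \sqrt{I + \frac{4}{8}} = \sqrt{I + 4 \cdot \frac{1}{8}} = \sqrt{I + \frac{1}{2}} = \sqrt{\frac{1}{2} + I}$)
$d = 0$ ($d = 0 \cdot 8 \left(-1\right) = 0 \left(-1\right) = 0$)
$F{\left(2,11 \right)} d + \left(-6 + \left(12 + 34\right)\right) = \frac{\sqrt{2 + 4 \cdot 11}}{2} \cdot 0 + \left(-6 + \left(12 + 34\right)\right) = \frac{\sqrt{2 + 44}}{2} \cdot 0 + \left(-6 + 46\right) = \frac{\sqrt{46}}{2} \cdot 0 + 40 = 0 + 40 = 40$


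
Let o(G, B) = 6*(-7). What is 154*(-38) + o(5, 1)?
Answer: -5894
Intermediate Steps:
o(G, B) = -42
154*(-38) + o(5, 1) = 154*(-38) - 42 = -5852 - 42 = -5894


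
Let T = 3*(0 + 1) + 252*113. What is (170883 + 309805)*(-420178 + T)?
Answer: -188285008912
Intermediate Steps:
T = 28479 (T = 3*1 + 28476 = 3 + 28476 = 28479)
(170883 + 309805)*(-420178 + T) = (170883 + 309805)*(-420178 + 28479) = 480688*(-391699) = -188285008912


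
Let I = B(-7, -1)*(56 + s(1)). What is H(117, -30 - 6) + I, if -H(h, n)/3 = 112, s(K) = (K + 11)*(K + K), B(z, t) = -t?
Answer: -256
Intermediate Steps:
s(K) = 2*K*(11 + K) (s(K) = (11 + K)*(2*K) = 2*K*(11 + K))
H(h, n) = -336 (H(h, n) = -3*112 = -336)
I = 80 (I = (-1*(-1))*(56 + 2*1*(11 + 1)) = 1*(56 + 2*1*12) = 1*(56 + 24) = 1*80 = 80)
H(117, -30 - 6) + I = -336 + 80 = -256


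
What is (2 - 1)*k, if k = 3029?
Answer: 3029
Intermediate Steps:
(2 - 1)*k = (2 - 1)*3029 = 1*3029 = 3029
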